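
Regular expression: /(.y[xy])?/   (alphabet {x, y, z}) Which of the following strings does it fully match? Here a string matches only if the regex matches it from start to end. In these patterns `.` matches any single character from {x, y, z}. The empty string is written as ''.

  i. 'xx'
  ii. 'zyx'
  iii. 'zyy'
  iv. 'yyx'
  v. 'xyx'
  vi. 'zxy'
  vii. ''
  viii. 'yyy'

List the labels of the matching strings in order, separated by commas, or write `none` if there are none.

i. 'xx' → no match
ii. 'zyx' → match
iii. 'zyy' → match
iv. 'yyx' → match
v. 'xyx' → match
vi. 'zxy' → no match
vii. '' → match
viii. 'yyy' → match

ii, iii, iv, v, vii, viii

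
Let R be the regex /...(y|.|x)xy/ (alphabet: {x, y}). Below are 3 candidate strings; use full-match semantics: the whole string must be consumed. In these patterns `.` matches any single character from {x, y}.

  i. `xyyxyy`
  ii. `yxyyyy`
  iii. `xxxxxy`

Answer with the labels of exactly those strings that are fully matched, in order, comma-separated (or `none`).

iii

i → no match — must end with `xy`
ii → no match — must end with `xy`
iii → match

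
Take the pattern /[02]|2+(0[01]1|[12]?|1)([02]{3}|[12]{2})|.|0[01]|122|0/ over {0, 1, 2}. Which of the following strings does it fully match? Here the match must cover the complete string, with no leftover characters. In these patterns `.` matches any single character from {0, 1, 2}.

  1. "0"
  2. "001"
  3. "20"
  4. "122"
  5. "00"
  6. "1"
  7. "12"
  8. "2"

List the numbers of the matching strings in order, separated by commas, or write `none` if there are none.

1, 4, 5, 6, 8

1 → match
2 → no match
3 → no match
4 → match
5 → match
6 → match
7 → no match
8 → match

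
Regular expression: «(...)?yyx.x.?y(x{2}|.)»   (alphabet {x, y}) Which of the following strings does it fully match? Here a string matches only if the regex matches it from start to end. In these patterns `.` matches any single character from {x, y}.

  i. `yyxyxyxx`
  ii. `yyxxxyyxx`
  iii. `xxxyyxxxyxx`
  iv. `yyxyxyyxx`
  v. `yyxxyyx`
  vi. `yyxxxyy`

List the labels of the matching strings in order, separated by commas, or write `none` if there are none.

i → match
ii → match
iii → match
iv → match
v → no match
vi → match

i, ii, iii, iv, vi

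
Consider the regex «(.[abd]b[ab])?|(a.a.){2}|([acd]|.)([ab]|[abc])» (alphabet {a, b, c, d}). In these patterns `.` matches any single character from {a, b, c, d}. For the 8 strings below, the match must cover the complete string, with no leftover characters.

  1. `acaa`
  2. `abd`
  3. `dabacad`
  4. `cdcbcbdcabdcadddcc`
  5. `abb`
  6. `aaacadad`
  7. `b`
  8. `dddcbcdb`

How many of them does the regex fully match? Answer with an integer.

1 → no match
2 → no match
3 → no match
4 → no match
5 → no match
6 → match
7 → no match
8 → no match
Total matched: 1

1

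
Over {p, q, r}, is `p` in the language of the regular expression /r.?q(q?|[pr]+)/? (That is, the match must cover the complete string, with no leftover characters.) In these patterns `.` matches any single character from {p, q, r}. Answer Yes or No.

Every match must start with `r`, but `p` does not.

No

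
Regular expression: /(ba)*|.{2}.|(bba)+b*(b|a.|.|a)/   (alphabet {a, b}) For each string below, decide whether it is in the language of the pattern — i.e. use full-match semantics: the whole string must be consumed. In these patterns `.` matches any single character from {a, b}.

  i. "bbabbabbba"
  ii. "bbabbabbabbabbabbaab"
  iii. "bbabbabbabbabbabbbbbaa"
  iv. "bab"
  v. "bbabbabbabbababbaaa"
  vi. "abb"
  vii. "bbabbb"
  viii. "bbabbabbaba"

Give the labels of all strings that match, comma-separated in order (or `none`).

i. "bbabbabbba" → match
ii → match
iii → match
iv. "bab" → match
v → no match
vi. "abb" → match
vii. "bbabbb" → match
viii. "bbabbabbaba" → match

i, ii, iii, iv, vi, vii, viii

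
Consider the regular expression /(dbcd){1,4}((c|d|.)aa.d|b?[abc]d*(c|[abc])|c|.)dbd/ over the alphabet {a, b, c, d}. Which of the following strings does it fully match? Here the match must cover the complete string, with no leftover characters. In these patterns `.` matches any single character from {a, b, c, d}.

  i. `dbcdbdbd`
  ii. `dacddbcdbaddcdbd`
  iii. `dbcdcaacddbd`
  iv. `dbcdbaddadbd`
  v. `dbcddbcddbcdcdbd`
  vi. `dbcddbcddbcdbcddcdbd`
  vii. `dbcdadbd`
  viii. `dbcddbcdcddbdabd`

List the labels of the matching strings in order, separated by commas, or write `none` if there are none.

i, iii, iv, v, vi, vii

i. `dbcdbdbd` → match
ii → no match — must start with `dbcd`
iii. `dbcdcaacddbd` → match
iv. `dbcdbaddadbd` → match
v → match
vi → match
vii. `dbcdadbd` → match
viii → no match — must end with `dbd`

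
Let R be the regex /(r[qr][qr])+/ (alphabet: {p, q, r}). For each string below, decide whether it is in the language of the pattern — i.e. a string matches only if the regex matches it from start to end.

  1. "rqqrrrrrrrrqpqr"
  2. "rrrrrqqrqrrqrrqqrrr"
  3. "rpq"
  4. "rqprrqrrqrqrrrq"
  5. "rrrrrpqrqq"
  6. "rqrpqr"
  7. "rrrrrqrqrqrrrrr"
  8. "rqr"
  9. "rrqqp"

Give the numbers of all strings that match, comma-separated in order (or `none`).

1 → no match
2 → no match
3 → no match
4 → no match
5 → no match
6 → no match
7 → no match
8 → match
9 → no match

8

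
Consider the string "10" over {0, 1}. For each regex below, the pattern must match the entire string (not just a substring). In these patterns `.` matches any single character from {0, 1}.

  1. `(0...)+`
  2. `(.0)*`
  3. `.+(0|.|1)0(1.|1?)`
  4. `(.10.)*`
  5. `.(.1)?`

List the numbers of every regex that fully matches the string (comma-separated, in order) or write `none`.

1 → no match — must start with "0"
2 → match
3 → no match
4 → no match
5 → no match

2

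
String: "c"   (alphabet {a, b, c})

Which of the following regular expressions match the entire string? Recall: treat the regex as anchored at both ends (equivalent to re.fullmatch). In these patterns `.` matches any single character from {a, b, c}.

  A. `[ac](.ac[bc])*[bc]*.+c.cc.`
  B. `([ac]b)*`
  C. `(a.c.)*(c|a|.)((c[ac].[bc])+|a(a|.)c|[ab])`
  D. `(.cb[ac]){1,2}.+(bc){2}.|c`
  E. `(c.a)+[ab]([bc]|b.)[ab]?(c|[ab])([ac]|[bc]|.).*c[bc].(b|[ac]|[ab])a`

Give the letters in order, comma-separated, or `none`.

A → no match
B → no match
C → no match
D → match
E → no match — must end with "a"

D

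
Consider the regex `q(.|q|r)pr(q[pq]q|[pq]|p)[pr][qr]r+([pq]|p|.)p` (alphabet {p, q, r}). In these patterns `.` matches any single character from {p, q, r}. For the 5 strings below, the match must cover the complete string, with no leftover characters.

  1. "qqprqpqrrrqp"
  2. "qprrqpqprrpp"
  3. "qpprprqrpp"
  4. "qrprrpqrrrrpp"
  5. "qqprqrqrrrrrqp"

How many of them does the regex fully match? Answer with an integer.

3

1 → match
2 → no match
3 → match
4 → no match
5 → match
Total matched: 3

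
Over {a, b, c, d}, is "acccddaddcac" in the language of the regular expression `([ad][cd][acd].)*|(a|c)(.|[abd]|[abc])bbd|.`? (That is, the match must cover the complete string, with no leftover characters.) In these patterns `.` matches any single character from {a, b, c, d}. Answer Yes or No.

Yes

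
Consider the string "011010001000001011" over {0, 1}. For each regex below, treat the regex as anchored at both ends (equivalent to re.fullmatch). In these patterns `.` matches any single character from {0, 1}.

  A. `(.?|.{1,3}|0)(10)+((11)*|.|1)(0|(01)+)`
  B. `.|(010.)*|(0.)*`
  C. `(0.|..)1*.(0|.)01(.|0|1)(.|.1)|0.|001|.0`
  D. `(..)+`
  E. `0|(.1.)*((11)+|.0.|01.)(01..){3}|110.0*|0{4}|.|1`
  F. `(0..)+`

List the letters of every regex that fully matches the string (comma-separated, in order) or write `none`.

D, F

A → no match
B → no match
C → no match
D → match
E → no match
F → match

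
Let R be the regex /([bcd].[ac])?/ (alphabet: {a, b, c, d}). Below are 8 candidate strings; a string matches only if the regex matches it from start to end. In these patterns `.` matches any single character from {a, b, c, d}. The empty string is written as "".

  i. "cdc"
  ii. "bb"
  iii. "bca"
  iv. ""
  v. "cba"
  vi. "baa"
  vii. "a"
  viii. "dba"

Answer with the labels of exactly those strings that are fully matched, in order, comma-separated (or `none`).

i, iii, iv, v, vi, viii

i → match
ii → no match
iii → match
iv → match
v → match
vi → match
vii → no match
viii → match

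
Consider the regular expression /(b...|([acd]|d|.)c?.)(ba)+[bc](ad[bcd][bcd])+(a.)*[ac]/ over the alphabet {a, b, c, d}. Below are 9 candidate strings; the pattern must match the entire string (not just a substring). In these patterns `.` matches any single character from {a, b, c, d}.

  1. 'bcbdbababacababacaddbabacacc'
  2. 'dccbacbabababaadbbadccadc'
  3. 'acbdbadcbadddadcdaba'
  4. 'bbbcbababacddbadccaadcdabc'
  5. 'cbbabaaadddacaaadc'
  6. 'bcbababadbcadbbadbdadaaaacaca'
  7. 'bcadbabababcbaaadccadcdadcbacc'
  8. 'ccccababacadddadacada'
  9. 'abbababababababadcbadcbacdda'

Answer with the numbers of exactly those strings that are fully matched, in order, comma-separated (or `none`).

1 → no match
2 → no match
3 → no match
4 → no match
5 → no match
6 → no match
7 → no match
8 → no match
9 → no match

none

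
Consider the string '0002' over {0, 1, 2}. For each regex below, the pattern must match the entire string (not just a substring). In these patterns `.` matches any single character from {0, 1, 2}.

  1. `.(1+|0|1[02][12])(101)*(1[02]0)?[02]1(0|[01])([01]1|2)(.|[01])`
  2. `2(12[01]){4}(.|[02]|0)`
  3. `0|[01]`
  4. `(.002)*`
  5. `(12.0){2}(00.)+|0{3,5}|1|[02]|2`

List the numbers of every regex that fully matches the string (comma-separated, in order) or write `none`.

1 → no match
2 → no match — must start with '212'
3 → no match
4 → match
5 → no match

4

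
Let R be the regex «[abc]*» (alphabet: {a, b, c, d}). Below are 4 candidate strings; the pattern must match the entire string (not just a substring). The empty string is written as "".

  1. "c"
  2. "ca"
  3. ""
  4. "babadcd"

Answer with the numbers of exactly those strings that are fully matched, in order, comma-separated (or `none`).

1, 2, 3

1. "c" → match
2. "ca" → match
3. "" → match
4. "babadcd" → no match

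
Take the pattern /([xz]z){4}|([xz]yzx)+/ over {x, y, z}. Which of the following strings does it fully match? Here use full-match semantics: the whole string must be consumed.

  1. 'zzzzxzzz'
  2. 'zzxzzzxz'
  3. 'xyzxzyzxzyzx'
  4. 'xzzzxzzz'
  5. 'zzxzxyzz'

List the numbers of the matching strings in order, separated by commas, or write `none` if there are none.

1, 2, 3, 4

1 → match
2 → match
3 → match
4 → match
5 → no match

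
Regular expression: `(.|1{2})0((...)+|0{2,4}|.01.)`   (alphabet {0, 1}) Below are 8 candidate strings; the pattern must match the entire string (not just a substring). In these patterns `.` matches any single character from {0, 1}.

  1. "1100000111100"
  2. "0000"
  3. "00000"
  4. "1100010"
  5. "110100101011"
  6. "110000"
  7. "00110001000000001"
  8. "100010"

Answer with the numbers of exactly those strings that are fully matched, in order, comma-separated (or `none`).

1 → no match
2 → match
3 → match
4 → match
5 → match
6 → match
7 → match
8 → match

2, 3, 4, 5, 6, 7, 8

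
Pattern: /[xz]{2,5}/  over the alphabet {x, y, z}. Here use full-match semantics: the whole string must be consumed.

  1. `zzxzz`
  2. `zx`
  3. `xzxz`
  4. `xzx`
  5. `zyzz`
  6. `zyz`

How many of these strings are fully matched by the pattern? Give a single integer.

1. `zzxzz` → match
2. `zx` → match
3. `xzxz` → match
4. `xzx` → match
5. `zyzz` → no match
6. `zyz` → no match
Total matched: 4

4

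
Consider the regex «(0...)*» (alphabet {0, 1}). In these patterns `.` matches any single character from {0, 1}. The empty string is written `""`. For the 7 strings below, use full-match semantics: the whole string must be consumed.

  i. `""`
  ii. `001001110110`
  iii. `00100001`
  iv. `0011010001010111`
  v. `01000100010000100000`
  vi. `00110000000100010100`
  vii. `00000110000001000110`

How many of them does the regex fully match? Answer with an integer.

7

i. `""` → match
ii. `001001110110` → match
iii. `00100001` → match
iv → match
v → match
vi → match
vii → match
Total matched: 7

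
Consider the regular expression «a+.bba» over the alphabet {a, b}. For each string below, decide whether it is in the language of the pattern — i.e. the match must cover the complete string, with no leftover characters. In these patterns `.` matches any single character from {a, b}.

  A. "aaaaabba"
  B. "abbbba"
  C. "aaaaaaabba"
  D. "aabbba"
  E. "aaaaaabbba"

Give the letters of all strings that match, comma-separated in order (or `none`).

A, C, D, E

A → match
B → no match
C → match
D → match
E → match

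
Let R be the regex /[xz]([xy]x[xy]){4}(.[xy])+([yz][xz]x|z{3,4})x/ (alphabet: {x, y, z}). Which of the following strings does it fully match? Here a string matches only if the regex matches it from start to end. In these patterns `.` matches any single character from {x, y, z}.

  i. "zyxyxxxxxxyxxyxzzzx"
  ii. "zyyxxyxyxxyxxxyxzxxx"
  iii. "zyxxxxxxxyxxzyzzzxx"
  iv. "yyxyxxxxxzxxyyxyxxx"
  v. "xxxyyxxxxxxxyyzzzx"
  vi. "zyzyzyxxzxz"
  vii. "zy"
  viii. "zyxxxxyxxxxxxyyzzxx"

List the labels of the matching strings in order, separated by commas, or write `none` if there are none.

i → match
ii → no match
iii → no match
iv → no match
v → no match
vi → no match — must end with "x"
vii → no match — must end with "x"
viii → match

i, viii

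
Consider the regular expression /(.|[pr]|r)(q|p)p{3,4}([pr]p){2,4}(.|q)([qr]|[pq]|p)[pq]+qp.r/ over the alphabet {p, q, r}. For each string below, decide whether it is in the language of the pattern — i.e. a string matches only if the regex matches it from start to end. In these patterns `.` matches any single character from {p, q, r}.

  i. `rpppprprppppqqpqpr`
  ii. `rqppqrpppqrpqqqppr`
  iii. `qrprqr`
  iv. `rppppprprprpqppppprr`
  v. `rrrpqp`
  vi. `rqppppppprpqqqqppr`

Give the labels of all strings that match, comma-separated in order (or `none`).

vi

i → no match
ii → no match
iii. `qrprqr` → no match
iv → no match
v. `rrrpqp` → no match — must end with `r`
vi → match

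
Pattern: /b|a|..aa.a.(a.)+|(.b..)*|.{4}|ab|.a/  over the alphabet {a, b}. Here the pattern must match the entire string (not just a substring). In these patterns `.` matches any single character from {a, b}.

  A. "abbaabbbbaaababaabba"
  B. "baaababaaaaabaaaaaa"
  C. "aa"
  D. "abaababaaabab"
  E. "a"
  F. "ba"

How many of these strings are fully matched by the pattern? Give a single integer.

5

A → no match
B → match
C → match
D → match
E → match
F → match
Total matched: 5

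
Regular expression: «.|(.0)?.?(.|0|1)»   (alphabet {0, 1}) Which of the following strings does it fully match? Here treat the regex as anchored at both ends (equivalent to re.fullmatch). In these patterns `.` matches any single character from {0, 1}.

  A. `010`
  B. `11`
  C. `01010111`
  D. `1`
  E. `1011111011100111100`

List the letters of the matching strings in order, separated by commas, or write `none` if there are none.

B, D

A → no match
B → match
C → no match
D → match
E → no match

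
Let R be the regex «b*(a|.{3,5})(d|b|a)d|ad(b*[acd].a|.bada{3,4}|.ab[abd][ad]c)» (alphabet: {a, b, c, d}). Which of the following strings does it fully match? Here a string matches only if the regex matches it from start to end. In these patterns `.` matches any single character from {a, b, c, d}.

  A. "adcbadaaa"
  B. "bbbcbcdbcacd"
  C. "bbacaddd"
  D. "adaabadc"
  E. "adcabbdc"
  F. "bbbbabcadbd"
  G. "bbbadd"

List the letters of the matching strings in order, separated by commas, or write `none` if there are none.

A. "adcbadaaa" → match
B. "bbbcbcdbcacd" → no match
C. "bbacaddd" → match
D. "adaabadc" → match
E. "adcabbdc" → match
F. "bbbbabcadbd" → match
G. "bbbadd" → match

A, C, D, E, F, G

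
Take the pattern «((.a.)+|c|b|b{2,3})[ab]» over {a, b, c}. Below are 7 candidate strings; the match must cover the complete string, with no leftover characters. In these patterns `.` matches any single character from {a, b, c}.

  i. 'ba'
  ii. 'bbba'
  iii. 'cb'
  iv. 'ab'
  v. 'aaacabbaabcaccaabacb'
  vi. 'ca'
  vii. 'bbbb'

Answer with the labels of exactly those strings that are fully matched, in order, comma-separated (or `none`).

i, ii, iii, vi, vii

i → match
ii → match
iii → match
iv → no match
v → no match
vi → match
vii → match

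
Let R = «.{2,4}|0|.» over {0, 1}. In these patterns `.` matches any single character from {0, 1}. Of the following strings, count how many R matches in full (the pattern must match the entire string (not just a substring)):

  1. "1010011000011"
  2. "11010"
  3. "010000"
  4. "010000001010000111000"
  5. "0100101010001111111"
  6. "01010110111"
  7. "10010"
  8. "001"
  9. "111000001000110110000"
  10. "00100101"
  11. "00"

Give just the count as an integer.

2

1 → no match
2 → no match
3 → no match
4 → no match
5 → no match
6 → no match
7 → no match
8 → match
9 → no match
10 → no match
11 → match
Total matched: 2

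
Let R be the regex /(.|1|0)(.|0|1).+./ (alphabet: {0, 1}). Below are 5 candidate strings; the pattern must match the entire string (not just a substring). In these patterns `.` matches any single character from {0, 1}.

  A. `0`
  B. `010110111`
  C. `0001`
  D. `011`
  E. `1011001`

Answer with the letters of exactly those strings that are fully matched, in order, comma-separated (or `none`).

B, C, E

A → no match
B → match
C → match
D → no match
E → match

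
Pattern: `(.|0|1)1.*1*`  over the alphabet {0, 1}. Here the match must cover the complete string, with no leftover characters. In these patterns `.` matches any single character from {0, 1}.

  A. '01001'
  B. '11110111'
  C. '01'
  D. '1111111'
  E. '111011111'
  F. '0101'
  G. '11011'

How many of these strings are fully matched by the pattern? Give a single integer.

A → match
B → match
C → match
D → match
E → match
F → match
G → match
Total matched: 7

7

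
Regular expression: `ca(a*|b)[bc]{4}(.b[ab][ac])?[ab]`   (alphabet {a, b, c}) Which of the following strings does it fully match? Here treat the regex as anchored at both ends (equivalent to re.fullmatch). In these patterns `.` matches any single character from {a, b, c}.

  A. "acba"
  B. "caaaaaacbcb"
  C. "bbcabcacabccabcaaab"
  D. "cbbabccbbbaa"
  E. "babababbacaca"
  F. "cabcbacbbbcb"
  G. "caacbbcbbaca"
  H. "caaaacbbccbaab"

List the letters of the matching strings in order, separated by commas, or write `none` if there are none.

G, H

A. "acba" → no match — must start with "ca"
B. "caaaaaacbcb" → no match
C → no match — must start with "ca"
D. "cbbabccbbbaa" → no match — must start with "ca"
E → no match — must start with "ca"
F. "cabcbacbbbcb" → no match
G. "caacbbcbbaca" → match
H → match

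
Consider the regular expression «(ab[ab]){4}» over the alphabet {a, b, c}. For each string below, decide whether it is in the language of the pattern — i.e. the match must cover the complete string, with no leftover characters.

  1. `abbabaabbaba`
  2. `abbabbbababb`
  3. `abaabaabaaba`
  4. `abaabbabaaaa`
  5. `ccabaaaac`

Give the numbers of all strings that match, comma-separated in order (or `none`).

1 → match
2 → no match
3 → match
4 → no match
5 → no match — must start with `ab`

1, 3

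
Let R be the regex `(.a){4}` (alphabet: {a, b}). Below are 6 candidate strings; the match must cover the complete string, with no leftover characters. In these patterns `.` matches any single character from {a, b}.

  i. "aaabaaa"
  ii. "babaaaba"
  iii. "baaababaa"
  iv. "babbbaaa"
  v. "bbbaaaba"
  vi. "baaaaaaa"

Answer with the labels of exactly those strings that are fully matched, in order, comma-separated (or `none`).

ii, vi

i → no match
ii → match
iii → no match
iv → no match
v → no match
vi → match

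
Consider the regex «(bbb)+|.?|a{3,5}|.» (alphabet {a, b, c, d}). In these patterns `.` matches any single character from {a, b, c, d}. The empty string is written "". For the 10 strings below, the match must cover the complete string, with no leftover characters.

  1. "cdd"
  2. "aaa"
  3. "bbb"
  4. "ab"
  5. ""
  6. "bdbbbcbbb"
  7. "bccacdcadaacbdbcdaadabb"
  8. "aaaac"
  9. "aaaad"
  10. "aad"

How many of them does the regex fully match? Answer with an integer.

3

1 → no match
2 → match
3 → match
4 → no match
5 → match
6 → no match
7 → no match
8 → no match
9 → no match
10 → no match
Total matched: 3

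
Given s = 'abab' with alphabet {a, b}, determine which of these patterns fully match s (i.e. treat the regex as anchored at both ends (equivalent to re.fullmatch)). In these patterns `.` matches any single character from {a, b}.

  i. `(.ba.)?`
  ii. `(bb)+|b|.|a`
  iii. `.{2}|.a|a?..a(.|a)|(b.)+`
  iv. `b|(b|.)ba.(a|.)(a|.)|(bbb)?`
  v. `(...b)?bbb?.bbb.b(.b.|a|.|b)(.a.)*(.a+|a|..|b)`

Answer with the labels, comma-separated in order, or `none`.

i, iii

i → match
ii → no match
iii → match
iv → no match
v → no match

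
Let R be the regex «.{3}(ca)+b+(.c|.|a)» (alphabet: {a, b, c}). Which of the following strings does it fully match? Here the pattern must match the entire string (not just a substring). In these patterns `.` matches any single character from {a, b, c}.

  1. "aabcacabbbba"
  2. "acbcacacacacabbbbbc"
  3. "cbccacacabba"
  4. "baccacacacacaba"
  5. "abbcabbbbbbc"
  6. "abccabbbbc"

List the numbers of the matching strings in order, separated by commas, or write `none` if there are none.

1, 2, 3, 4, 5, 6

1 → match
2 → match
3 → match
4 → match
5 → match
6 → match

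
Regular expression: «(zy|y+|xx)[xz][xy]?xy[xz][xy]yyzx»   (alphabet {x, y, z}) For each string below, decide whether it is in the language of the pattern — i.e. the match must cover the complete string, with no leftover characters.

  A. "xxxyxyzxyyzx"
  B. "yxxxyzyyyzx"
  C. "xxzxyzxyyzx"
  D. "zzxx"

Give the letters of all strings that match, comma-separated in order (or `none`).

A, B, C

A → match
B → match
C → match
D → no match — must end with "yyzx"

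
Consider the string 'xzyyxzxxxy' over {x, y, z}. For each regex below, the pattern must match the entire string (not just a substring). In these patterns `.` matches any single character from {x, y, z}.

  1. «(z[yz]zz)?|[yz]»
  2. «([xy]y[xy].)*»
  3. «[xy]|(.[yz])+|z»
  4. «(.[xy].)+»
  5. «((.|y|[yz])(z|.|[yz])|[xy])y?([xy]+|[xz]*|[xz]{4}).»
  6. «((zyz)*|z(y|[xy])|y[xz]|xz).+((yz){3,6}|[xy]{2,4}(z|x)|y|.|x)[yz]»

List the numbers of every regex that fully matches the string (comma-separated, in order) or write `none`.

6

1 → no match
2 → no match
3 → no match
4 → no match
5 → no match
6 → match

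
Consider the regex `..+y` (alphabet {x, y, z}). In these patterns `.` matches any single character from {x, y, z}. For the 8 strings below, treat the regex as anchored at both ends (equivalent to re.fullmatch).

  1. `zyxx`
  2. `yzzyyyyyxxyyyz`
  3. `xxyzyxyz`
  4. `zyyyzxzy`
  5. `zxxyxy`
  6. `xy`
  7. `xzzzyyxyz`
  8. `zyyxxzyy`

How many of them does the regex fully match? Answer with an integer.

3

1 → no match — must end with `y`
2 → no match — must end with `y`
3 → no match — must end with `y`
4 → match
5 → match
6 → no match
7 → no match — must end with `y`
8 → match
Total matched: 3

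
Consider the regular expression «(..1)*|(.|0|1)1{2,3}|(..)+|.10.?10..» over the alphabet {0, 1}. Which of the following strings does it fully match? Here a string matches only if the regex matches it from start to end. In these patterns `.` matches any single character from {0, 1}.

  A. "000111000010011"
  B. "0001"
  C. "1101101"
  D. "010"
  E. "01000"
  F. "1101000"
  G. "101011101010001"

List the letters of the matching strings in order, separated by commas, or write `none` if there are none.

A → no match
B → match
C → no match
D → no match
E → no match
F → match
G → no match

B, F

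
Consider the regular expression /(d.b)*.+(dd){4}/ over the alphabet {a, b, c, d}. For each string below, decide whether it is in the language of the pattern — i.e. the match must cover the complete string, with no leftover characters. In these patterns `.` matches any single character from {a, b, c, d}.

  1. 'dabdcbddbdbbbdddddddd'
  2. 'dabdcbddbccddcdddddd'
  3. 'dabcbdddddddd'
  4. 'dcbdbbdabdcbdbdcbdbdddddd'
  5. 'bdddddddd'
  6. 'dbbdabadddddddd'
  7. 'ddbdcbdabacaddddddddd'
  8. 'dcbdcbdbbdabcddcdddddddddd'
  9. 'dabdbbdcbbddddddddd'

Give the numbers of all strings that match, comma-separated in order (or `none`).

1, 3, 5, 6, 7, 8, 9

1 → match
2 → no match
3 → match
4 → no match
5 → match
6 → match
7 → match
8 → match
9 → match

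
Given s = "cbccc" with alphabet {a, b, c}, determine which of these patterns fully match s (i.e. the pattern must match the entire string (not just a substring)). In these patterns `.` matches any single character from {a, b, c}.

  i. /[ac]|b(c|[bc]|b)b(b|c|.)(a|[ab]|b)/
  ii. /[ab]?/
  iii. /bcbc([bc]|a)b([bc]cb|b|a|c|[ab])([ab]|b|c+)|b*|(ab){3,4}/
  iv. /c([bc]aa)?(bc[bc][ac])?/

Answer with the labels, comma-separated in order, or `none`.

iv

i → no match
ii → no match
iii → no match
iv → match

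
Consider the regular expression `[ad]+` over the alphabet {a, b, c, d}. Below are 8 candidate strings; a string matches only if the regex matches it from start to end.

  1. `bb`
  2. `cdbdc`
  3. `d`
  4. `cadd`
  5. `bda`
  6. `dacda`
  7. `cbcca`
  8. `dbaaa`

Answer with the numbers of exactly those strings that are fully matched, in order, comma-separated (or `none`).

1 → no match
2 → no match
3 → match
4 → no match
5 → no match
6 → no match
7 → no match
8 → no match

3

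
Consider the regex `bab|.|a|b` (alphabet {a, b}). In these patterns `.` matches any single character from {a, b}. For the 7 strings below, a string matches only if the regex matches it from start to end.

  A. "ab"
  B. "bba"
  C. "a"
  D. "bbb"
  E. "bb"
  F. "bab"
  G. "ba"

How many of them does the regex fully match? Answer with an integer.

2

A → no match
B → no match
C → match
D → no match
E → no match
F → match
G → no match
Total matched: 2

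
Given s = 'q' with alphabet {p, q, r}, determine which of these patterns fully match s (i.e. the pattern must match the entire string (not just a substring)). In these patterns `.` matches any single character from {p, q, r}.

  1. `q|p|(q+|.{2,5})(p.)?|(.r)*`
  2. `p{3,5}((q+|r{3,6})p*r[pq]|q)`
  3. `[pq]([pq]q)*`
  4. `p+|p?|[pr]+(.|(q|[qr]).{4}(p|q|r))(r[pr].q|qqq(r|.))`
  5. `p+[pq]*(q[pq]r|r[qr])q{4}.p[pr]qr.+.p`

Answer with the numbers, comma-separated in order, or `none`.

1 → match
2 → no match — must start with 'p'
3 → match
4 → no match
5 → no match — must start with 'p'

1, 3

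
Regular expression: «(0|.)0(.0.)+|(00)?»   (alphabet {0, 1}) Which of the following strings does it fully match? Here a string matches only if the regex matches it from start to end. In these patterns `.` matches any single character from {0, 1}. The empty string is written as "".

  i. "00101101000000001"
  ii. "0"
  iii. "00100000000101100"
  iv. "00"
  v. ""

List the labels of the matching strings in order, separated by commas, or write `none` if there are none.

i, iii, iv, v

i → match
ii → no match
iii → match
iv → match
v → match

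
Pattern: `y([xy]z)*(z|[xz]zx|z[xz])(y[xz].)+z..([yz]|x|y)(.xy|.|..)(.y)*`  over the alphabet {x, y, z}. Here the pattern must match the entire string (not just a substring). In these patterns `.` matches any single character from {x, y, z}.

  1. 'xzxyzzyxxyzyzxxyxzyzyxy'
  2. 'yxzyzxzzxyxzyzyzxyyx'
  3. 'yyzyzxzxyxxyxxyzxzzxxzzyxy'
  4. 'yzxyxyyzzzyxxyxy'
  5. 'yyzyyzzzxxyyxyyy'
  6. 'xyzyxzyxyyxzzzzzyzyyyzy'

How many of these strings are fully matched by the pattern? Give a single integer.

3

1 → no match — must start with 'y'
2 → match
3 → match
4 → match
5 → no match
6 → no match — must start with 'y'
Total matched: 3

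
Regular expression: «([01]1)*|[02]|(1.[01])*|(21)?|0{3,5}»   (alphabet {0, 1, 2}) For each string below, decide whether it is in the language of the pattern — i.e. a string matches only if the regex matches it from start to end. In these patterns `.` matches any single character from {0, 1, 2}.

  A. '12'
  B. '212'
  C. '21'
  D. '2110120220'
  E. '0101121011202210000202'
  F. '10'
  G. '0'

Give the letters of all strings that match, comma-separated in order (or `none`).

C, G

A → no match
B → no match
C → match
D → no match
E → no match
F → no match
G → match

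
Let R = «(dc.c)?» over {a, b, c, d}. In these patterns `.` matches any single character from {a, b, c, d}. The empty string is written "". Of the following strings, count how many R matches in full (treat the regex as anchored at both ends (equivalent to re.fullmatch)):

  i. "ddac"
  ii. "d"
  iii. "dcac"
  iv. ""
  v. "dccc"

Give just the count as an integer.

3

i → no match
ii → no match
iii → match
iv → match
v → match
Total matched: 3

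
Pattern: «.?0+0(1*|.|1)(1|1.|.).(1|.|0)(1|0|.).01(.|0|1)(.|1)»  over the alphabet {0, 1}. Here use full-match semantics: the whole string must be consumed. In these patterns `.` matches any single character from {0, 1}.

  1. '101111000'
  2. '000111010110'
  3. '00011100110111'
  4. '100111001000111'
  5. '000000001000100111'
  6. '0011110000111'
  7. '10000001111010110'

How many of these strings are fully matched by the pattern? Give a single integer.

1 → no match
2 → match
3 → match
4 → match
5 → match
6 → match
7 → match
Total matched: 6

6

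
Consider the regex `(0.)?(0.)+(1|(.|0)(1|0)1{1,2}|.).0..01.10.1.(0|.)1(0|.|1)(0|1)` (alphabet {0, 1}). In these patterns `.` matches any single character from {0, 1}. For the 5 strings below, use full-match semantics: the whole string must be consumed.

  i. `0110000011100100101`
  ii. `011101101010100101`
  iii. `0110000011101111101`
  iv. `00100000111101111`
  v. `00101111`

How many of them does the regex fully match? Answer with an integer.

2

i → match
ii → no match
iii → match
iv → no match
v → no match
Total matched: 2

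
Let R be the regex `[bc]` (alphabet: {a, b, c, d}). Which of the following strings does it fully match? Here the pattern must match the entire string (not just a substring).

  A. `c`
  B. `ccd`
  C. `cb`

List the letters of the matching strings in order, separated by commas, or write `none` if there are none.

A. `c` → match
B. `ccd` → no match
C. `cb` → no match

A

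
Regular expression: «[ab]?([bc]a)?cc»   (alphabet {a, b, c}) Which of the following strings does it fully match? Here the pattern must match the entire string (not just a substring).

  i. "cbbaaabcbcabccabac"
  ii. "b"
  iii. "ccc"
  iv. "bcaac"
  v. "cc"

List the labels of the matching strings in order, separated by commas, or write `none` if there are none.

v

i → no match — must end with "cc"
ii → no match — must end with "cc"
iii → no match
iv → no match — must end with "cc"
v → match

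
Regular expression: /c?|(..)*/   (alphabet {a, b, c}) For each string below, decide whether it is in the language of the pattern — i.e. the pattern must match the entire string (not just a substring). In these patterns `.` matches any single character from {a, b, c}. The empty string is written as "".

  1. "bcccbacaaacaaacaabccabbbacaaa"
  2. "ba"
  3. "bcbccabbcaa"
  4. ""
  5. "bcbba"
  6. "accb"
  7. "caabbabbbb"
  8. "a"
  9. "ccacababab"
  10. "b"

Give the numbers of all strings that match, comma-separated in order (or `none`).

2, 4, 6, 7, 9

1 → no match
2 → match
3 → no match
4 → match
5 → no match
6 → match
7 → match
8 → no match
9 → match
10 → no match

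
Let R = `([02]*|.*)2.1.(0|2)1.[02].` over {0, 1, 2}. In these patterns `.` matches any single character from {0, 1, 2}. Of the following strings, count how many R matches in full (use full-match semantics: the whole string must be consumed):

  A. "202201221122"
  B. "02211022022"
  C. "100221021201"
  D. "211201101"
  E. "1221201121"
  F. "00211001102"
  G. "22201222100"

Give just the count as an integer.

A → match
B → no match
C → match
D → match
E → match
F → match
G → no match
Total matched: 5

5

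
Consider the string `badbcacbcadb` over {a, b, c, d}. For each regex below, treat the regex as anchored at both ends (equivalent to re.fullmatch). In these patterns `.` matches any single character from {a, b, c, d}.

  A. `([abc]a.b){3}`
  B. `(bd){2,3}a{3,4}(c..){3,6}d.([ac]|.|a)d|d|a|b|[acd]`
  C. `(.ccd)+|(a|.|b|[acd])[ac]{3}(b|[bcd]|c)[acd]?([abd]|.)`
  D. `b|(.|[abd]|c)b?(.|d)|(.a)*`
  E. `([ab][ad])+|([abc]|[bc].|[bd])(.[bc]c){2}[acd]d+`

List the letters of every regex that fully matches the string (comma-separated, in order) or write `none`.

A → match
B → no match
C → no match
D → no match
E → no match

A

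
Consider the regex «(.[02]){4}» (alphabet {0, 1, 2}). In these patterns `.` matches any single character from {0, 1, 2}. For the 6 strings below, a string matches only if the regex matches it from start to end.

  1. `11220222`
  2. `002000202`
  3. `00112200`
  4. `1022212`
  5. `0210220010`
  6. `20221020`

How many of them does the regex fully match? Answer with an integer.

1

1 → no match
2 → no match
3 → no match
4 → no match
5 → no match
6 → match
Total matched: 1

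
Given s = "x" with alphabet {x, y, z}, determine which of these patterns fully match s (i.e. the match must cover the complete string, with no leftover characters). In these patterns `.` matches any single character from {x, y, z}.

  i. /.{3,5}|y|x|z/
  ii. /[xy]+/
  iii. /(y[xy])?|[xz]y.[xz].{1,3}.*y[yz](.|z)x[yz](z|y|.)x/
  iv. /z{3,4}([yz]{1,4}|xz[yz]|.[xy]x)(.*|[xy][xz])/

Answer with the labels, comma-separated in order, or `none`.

i, ii

i → match
ii → match
iii → no match
iv → no match — must start with "z"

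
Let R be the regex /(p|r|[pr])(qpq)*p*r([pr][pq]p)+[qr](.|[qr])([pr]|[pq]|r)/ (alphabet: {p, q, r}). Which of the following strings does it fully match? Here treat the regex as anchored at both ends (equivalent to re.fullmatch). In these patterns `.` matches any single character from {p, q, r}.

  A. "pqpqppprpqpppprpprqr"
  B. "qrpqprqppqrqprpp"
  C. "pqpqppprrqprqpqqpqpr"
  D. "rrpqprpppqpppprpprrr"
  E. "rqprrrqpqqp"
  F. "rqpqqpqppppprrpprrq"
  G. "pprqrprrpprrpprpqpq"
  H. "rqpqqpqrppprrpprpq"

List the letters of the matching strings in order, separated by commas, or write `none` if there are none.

A, D, F

A → match
B → no match
C → no match
D → match
E → no match
F → match
G → no match
H → no match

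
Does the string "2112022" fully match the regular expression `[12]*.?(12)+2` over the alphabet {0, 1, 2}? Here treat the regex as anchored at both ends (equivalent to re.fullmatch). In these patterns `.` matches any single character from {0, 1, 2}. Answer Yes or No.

No

Every match must end with "122", but "2112022" does not.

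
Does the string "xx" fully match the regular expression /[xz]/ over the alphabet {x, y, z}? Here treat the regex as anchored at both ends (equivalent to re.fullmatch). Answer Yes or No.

No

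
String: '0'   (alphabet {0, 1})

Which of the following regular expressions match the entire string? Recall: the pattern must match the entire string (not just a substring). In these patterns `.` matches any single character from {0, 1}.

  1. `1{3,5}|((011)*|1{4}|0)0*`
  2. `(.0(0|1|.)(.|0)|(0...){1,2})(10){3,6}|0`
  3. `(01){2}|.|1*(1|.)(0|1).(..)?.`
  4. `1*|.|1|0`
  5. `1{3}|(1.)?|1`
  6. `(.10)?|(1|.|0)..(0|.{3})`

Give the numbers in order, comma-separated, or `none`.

1 → match
2 → match
3 → match
4 → match
5 → no match
6 → no match

1, 2, 3, 4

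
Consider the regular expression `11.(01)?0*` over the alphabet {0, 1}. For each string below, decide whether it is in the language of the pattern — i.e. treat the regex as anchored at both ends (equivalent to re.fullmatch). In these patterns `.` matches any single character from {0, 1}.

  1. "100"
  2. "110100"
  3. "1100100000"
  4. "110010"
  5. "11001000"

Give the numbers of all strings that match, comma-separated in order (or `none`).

1 → no match — must start with "11"
2 → no match
3 → match
4 → match
5 → match

3, 4, 5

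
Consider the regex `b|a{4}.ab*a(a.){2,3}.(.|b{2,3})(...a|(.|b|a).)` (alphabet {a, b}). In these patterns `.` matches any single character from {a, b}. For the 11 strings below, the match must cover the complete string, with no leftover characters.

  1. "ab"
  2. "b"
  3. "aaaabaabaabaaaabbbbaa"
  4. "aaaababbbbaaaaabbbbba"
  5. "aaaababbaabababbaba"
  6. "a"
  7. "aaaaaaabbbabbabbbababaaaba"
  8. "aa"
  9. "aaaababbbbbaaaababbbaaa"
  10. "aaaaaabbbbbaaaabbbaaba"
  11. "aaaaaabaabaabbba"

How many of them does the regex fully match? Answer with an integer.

1 → no match
2 → match
3 → no match
4 → match
5 → match
6 → no match
7 → no match
8 → no match
9 → match
10 → match
11 → match
Total matched: 6

6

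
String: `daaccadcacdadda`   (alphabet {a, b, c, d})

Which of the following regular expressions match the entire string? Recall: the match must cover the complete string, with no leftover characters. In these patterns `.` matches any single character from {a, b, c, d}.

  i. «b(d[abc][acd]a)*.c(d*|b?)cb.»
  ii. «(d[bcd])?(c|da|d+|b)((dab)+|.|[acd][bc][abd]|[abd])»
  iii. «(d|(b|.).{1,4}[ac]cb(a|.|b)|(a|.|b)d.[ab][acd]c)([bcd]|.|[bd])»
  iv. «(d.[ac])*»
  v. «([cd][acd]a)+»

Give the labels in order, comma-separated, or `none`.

v

i → no match — must start with `b`
ii → no match
iii → no match
iv → no match
v → match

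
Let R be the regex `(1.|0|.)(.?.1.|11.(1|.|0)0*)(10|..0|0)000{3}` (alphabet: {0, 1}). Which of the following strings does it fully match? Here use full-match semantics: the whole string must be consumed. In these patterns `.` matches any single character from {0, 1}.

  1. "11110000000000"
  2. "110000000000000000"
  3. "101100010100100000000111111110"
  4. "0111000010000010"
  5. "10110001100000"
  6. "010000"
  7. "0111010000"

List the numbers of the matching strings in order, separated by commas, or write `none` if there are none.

1

1 → match
2 → no match
3 → no match
4 → no match
5 → no match
6 → no match
7 → no match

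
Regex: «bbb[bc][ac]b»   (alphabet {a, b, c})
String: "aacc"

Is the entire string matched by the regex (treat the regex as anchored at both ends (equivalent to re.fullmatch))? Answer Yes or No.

No

Every match must start with "bbb", but "aacc" does not.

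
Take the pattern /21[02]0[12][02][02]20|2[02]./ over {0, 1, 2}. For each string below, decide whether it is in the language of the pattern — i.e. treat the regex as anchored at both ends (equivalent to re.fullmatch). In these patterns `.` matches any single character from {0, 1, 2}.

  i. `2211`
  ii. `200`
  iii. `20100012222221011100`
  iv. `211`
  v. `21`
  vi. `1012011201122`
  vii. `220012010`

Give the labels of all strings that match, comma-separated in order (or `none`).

ii

i → no match
ii → match
iii → no match
iv → no match
v → no match
vi → no match
vii → no match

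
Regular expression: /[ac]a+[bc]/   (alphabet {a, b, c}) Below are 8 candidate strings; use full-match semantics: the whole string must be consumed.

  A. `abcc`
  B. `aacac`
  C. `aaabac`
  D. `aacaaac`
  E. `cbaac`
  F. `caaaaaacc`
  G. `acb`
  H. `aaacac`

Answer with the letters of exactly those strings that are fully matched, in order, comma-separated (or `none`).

A → no match
B → no match
C → no match
D → no match
E → no match
F → no match
G → no match
H → no match

none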